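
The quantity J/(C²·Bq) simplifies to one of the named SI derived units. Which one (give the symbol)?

Ω

C = s·A.
So C⁻² = s⁻²·A⁻².
Bq = s⁻¹.
So Bq⁻¹ = s.
J = kg·m²·s⁻².
Combining: C⁻²·Bq⁻¹·J = (s⁻²·A⁻²) · s · (kg·m²·s⁻²) = kg·m²·s⁻³·A⁻².
kg·m²·s⁻³·A⁻² is the base-SI form of the ohm.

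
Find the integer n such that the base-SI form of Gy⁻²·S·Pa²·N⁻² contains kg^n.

Gy = m²·s⁻².
So Gy⁻² = m⁻⁴·s⁴.
S = kg⁻¹·m⁻²·s³·A².
Pa = kg·m⁻¹·s⁻².
So Pa² = kg²·m⁻²·s⁻⁴.
N = kg·m·s⁻².
So N⁻² = kg⁻²·m⁻²·s⁴.
Combining: Gy⁻²·S·Pa²·N⁻² = (m⁻⁴·s⁴) · (kg⁻¹·m⁻²·s³·A²) · (kg²·m⁻²·s⁻⁴) · (kg⁻²·m⁻²·s⁴) = kg⁻¹·m⁻¹⁰·s⁷·A².
The exponent of kg is -1.

-1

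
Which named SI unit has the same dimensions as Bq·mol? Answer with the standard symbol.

kat

Bq = s⁻¹.
Combining: Bq·mol = s⁻¹ · mol = s⁻¹·mol.
s⁻¹·mol is the base-SI form of the katal.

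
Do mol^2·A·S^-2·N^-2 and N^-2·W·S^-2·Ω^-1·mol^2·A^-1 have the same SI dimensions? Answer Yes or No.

Yes

Left side:
  S = kg⁻¹·m⁻²·s³·A².
  So S⁻² = kg²·m⁴·s⁻⁶·A⁻⁴.
  N = kg·m·s⁻².
  So N⁻² = kg⁻²·m⁻²·s⁴.
  Combining: mol²·A·S⁻²·N⁻² = mol² · A · (kg²·m⁴·s⁻⁶·A⁻⁴) · (kg⁻²·m⁻²·s⁴) = m²·s⁻²·A⁻³·mol².
Right side:
  N = kg·m/s² = kg·m·s⁻² (force = mass × acceleration).
  So N⁻² = kg⁻²·m⁻²·s⁴.
  W = J/s (power = energy per time),
      = kg·m²·s⁻³.
  S = 1/Ω (conductance is reciprocal resistance),
      = kg⁻¹·m⁻²·s³·A².
  So S⁻² = kg²·m⁴·s⁻⁶·A⁻⁴.
  Ω = V/A (resistance = voltage per current),
      = kg·m²·s⁻³·A⁻².
  So Ω⁻¹ = kg⁻¹·m⁻²·s³·A².
  Combining: N⁻²·W·S⁻²·Ω⁻¹·mol²·A⁻¹ = (kg⁻²·m⁻²·s⁴) · (kg·m²·s⁻³) · (kg²·m⁴·s⁻⁶·A⁻⁴) · (kg⁻¹·m⁻²·s³·A²) · mol² · A⁻¹ = m²·s⁻²·A⁻³·mol².
Both reduce to m²·s⁻²·A⁻³·mol².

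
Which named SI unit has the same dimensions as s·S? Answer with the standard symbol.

F

S = 1/Ω (conductance is reciprocal resistance),
    = kg⁻¹·m⁻²·s³·A².
Combining: s·S = s · (kg⁻¹·m⁻²·s³·A²) = kg⁻¹·m⁻²·s⁴·A².
kg⁻¹·m⁻²·s⁴·A² is the base-SI form of the farad.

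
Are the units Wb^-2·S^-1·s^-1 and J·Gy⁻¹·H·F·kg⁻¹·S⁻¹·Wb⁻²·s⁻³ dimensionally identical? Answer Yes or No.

Yes

Left side:
  Wb = V·s (flux: a volt is a weber per second),
      = kg·m²·s⁻²·A⁻¹.
  So Wb⁻² = kg⁻²·m⁻⁴·s⁴·A².
  S = 1/Ω (conductance is reciprocal resistance),
      = kg⁻¹·m⁻²·s³·A².
  So S⁻¹ = kg·m²·s⁻³·A⁻².
  Combining: Wb⁻²·S⁻¹·s⁻¹ = (kg⁻²·m⁻⁴·s⁴·A²) · (kg·m²·s⁻³·A⁻²) · s⁻¹ = kg⁻¹·m⁻².
Right side:
  J = kg·m²·s⁻².
  Gy = m²·s⁻².
  So Gy⁻¹ = m⁻²·s².
  H = kg·m²·s⁻²·A⁻².
  F = kg⁻¹·m⁻²·s⁴·A².
  S = kg⁻¹·m⁻²·s³·A².
  So S⁻¹ = kg·m²·s⁻³·A⁻².
  Wb = kg·m²·s⁻²·A⁻¹.
  So Wb⁻² = kg⁻²·m⁻⁴·s⁴·A².
  Combining: J·Gy⁻¹·H·F·kg⁻¹·S⁻¹·Wb⁻²·s⁻³ = (kg·m²·s⁻²) · (m⁻²·s²) · (kg·m²·s⁻²·A⁻²) · (kg⁻¹·m⁻²·s⁴·A²) · kg⁻¹ · (kg·m²·s⁻³·A⁻²) · (kg⁻²·m⁻⁴·s⁴·A²) · s⁻³ = kg⁻¹·m⁻².
Both reduce to kg⁻¹·m⁻².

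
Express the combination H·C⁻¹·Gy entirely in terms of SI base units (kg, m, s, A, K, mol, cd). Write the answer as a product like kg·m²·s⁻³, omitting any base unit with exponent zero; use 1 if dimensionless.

kg·m⁴·s⁻⁵·A⁻³

H = Wb/A (inductance = flux per current),
    = kg·m²·s⁻²·A⁻².
C = A·s = s·A (charge = current × time).
So C⁻¹ = s⁻¹·A⁻¹.
Gy = J/kg (absorbed dose = energy per mass),
    = m²·s⁻².
Combining: H·C⁻¹·Gy = (kg·m²·s⁻²·A⁻²) · (s⁻¹·A⁻¹) · (m²·s⁻²) = kg·m⁴·s⁻⁵·A⁻³.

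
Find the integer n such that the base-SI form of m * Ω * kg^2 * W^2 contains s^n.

Ω = kg·m²·s⁻³·A⁻².
W = kg·m²·s⁻³.
So W² = kg²·m⁴·s⁻⁶.
Combining: m·Ω·kg²·W² = m · (kg·m²·s⁻³·A⁻²) · kg² · (kg²·m⁴·s⁻⁶) = kg⁵·m⁷·s⁻⁹·A⁻².
The exponent of s is -9.

-9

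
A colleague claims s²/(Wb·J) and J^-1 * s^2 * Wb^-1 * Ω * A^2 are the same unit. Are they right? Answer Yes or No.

No

Left side:
  Wb = kg·m²·s⁻²·A⁻¹.
  So Wb⁻¹ = kg⁻¹·m⁻²·s²·A.
  J = kg·m²·s⁻².
  So J⁻¹ = kg⁻¹·m⁻²·s².
  Combining: s²·Wb⁻¹·J⁻¹ = s² · (kg⁻¹·m⁻²·s²·A) · (kg⁻¹·m⁻²·s²) = kg⁻²·m⁻⁴·s⁶·A.
Right side:
  J = kg·m²·s⁻².
  So J⁻¹ = kg⁻¹·m⁻²·s².
  Wb = kg·m²·s⁻²·A⁻¹.
  So Wb⁻¹ = kg⁻¹·m⁻²·s²·A.
  Ω = kg·m²·s⁻³·A⁻².
  Combining: J⁻¹·s²·Wb⁻¹·Ω·A² = (kg⁻¹·m⁻²·s²) · s² · (kg⁻¹·m⁻²·s²·A) · (kg·m²·s⁻³·A⁻²) · A² = kg⁻¹·m⁻²·s³·A.
Left is kg⁻²·m⁻⁴·s⁶·A; right is kg⁻¹·m⁻²·s³·A — different.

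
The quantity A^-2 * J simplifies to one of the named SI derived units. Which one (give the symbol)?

J = N·m (work = force × distance),
    = kg·m²·s⁻².
Combining: A⁻²·J = A⁻² · (kg·m²·s⁻²) = kg·m²·s⁻²·A⁻².
kg·m²·s⁻²·A⁻² is the base-SI form of the henry.

H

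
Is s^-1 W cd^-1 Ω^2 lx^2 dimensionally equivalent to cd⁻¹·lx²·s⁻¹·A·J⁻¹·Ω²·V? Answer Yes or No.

Left side:
  W = J/s (power = energy per time),
      = kg·m²·s⁻³.
  Ω = V/A (resistance = voltage per current),
      = kg·m²·s⁻³·A⁻².
  So Ω² = kg²·m⁴·s⁻⁶·A⁻⁴.
  lx = lm/m² (illuminance = luminous flux per area),
      = m⁻²·cd.
  So lx² = m⁻⁴·cd².
  Combining: s⁻¹·W·cd⁻¹·Ω²·lx² = s⁻¹ · (kg·m²·s⁻³) · cd⁻¹ · (kg²·m⁴·s⁻⁶·A⁻⁴) · (m⁻⁴·cd²) = kg³·m²·s⁻¹⁰·A⁻⁴·cd.
Right side:
  lx = lm/m² (illuminance = luminous flux per area),
      = m⁻²·cd.
  So lx² = m⁻⁴·cd².
  J = N·m (work = force × distance),
      = kg·m²·s⁻².
  So J⁻¹ = kg⁻¹·m⁻²·s².
  Ω = V/A (resistance = voltage per current),
      = kg·m²·s⁻³·A⁻².
  So Ω² = kg²·m⁴·s⁻⁶·A⁻⁴.
  V = W/A (potential = power per current),
      = kg·m²·s⁻³·A⁻¹.
  Combining: cd⁻¹·lx²·s⁻¹·A·J⁻¹·Ω²·V = cd⁻¹ · (m⁻⁴·cd²) · s⁻¹ · A · (kg⁻¹·m⁻²·s²) · (kg²·m⁴·s⁻⁶·A⁻⁴) · (kg·m²·s⁻³·A⁻¹) = kg²·s⁻⁸·A⁻⁴·cd.
Left is kg³·m²·s⁻¹⁰·A⁻⁴·cd; right is kg²·s⁻⁸·A⁻⁴·cd — different.

No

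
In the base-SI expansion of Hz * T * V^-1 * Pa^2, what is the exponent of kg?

Hz = s⁻¹.
T = kg·s⁻²·A⁻¹.
V = kg·m²·s⁻³·A⁻¹.
So V⁻¹ = kg⁻¹·m⁻²·s³·A.
Pa = kg·m⁻¹·s⁻².
So Pa² = kg²·m⁻²·s⁻⁴.
Combining: Hz·T·V⁻¹·Pa² = s⁻¹ · (kg·s⁻²·A⁻¹) · (kg⁻¹·m⁻²·s³·A) · (kg²·m⁻²·s⁻⁴) = kg²·m⁻⁴·s⁻⁴.
The exponent of kg is 2.

2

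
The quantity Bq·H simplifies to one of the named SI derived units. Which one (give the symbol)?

Bq = 1/s = s⁻¹ (activity is decays per second).
H = Wb/A (inductance = flux per current),
    = kg·m²·s⁻²·A⁻².
Combining: Bq·H = s⁻¹ · (kg·m²·s⁻²·A⁻²) = kg·m²·s⁻³·A⁻².
kg·m²·s⁻³·A⁻² is the base-SI form of the ohm.

Ω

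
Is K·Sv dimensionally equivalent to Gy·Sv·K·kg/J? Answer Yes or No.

Left side:
  Sv = J/kg (equivalent dose = energy per mass),
      = m²·s⁻².
  Combining: K·Sv = K · (m²·s⁻²) = m²·s⁻²·K.
Right side:
  Gy = m²·s⁻².
  Sv = m²·s⁻².
  J = kg·m²·s⁻².
  So J⁻¹ = kg⁻¹·m⁻²·s².
  Combining: Gy·Sv·K·kg·J⁻¹ = (m²·s⁻²) · (m²·s⁻²) · K · kg · (kg⁻¹·m⁻²·s²) = m²·s⁻²·K.
Both reduce to m²·s⁻²·K.

Yes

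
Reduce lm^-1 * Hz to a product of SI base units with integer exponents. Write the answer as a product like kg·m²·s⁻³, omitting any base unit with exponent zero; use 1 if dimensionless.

s⁻¹·cd⁻¹

lm = cd·sr = cd (luminous flux; sr is dimensionless).
So lm⁻¹ = cd⁻¹.
Hz = 1/s = s⁻¹ (frequency is cycles per second).
Combining: lm⁻¹·Hz = cd⁻¹ · s⁻¹ = s⁻¹·cd⁻¹.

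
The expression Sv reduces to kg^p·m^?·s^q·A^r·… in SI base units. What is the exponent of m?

2

Sv = J/kg (equivalent dose = energy per mass),
    = m²·s⁻².
The exponent of m is 2.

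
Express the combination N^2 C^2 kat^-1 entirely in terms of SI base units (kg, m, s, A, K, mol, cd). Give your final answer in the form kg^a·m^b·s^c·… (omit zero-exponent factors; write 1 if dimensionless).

kg²·m²·s⁻¹·A²·mol⁻¹

N = kg·m/s² = kg·m·s⁻² (force = mass × acceleration).
So N² = kg²·m²·s⁻⁴.
C = A·s = s·A (charge = current × time).
So C² = s²·A².
kat = mol/s = s⁻¹·mol (catalytic activity).
So kat⁻¹ = s·mol⁻¹.
Combining: N²·C²·kat⁻¹ = (kg²·m²·s⁻⁴) · (s²·A²) · (s·mol⁻¹) = kg²·m²·s⁻¹·A²·mol⁻¹.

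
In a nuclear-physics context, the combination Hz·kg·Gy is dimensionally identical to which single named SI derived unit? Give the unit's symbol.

W

Hz = 1/s = s⁻¹ (frequency is cycles per second).
Gy = J/kg (absorbed dose = energy per mass),
    = m²·s⁻².
Combining: Hz·kg·Gy = s⁻¹ · kg · (m²·s⁻²) = kg·m²·s⁻³.
kg·m²·s⁻³ is the base-SI form of the watt.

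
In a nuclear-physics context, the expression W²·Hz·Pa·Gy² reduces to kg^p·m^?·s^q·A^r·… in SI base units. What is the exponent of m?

W = J/s (power = energy per time),
    = kg·m²·s⁻³.
So W² = kg²·m⁴·s⁻⁶.
Hz = 1/s = s⁻¹ (frequency is cycles per second).
Pa = N/m² (pressure = force per area),
    = kg·m⁻¹·s⁻².
Gy = J/kg (absorbed dose = energy per mass),
    = m²·s⁻².
So Gy² = m⁴·s⁻⁴.
Combining: W²·Hz·Pa·Gy² = (kg²·m⁴·s⁻⁶) · s⁻¹ · (kg·m⁻¹·s⁻²) · (m⁴·s⁻⁴) = kg³·m⁷·s⁻¹³.
The exponent of m is 7.

7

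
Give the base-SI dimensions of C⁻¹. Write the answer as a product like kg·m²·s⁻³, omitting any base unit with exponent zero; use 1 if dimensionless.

s⁻¹·A⁻¹

C = s·A.
So C⁻¹ = s⁻¹·A⁻¹.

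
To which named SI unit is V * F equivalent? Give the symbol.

V = W/A (potential = power per current),
    = kg·m²·s⁻³·A⁻¹.
F = C/V (capacitance = charge per voltage),
    = A·s/(kg·m²·s⁻³·A⁻¹) (substituting C and V),
    = kg⁻¹·m⁻²·s⁴·A².
Combining: V·F = (kg·m²·s⁻³·A⁻¹) · (kg⁻¹·m⁻²·s⁴·A²) = s·A.
s·A is the base-SI form of the coulomb.

C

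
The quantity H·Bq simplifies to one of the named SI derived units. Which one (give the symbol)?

H = Wb/A (inductance = flux per current),
    = kg·m²·s⁻²·A⁻².
Bq = 1/s = s⁻¹ (activity is decays per second).
Combining: H·Bq = (kg·m²·s⁻²·A⁻²) · s⁻¹ = kg·m²·s⁻³·A⁻².
kg·m²·s⁻³·A⁻² is the base-SI form of the ohm.

Ω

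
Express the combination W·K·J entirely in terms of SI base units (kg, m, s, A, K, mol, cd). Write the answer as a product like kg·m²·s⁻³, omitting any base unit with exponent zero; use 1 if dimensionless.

W = kg·m²·s⁻³.
J = kg·m²·s⁻².
Combining: W·K·J = (kg·m²·s⁻³) · K · (kg·m²·s⁻²) = kg²·m⁴·s⁻⁵·K.

kg²·m⁴·s⁻⁵·K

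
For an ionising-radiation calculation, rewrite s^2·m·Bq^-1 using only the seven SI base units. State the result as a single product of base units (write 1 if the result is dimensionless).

Bq = 1/s = s⁻¹ (activity is decays per second).
So Bq⁻¹ = s.
Combining: s²·m·Bq⁻¹ = s² · m · s = m·s³.

m·s³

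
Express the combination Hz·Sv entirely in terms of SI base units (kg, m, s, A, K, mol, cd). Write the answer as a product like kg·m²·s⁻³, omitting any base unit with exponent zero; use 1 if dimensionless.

m²·s⁻³

Hz = s⁻¹.
Sv = m²·s⁻².
Combining: Hz·Sv = s⁻¹ · (m²·s⁻²) = m²·s⁻³.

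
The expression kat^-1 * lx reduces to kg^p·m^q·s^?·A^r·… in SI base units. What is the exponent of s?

1

kat = s⁻¹·mol.
So kat⁻¹ = s·mol⁻¹.
lx = m⁻²·cd.
Combining: kat⁻¹·lx = (s·mol⁻¹) · (m⁻²·cd) = m⁻²·s·mol⁻¹·cd.
The exponent of s is 1.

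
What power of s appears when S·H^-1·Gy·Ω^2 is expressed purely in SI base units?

S = 1/Ω (conductance is reciprocal resistance),
    = kg⁻¹·m⁻²·s³·A².
H = Wb/A (inductance = flux per current),
    = kg·m²·s⁻²·A⁻².
So H⁻¹ = kg⁻¹·m⁻²·s²·A².
Gy = J/kg (absorbed dose = energy per mass),
    = m²·s⁻².
Ω = V/A (resistance = voltage per current),
    = kg·m²·s⁻³·A⁻².
So Ω² = kg²·m⁴·s⁻⁶·A⁻⁴.
Combining: S·H⁻¹·Gy·Ω² = (kg⁻¹·m⁻²·s³·A²) · (kg⁻¹·m⁻²·s²·A²) · (m²·s⁻²) · (kg²·m⁴·s⁻⁶·A⁻⁴) = m²·s⁻³.
The exponent of s is -3.

-3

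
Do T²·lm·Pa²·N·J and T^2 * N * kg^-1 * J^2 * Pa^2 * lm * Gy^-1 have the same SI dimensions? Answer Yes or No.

Yes

Left side:
  T = Wb/m² (flux density = flux per area),
      = kg·s⁻²·A⁻¹.
  So T² = kg²·s⁻⁴·A⁻².
  lm = cd·sr = cd (luminous flux; sr is dimensionless).
  Pa = N/m² (pressure = force per area),
      = kg·m⁻¹·s⁻².
  So Pa² = kg²·m⁻²·s⁻⁴.
  N = kg·m/s² = kg·m·s⁻² (force = mass × acceleration).
  J = N·m (work = force × distance),
      = kg·m²·s⁻².
  Combining: T²·lm·Pa²·N·J = (kg²·s⁻⁴·A⁻²) · cd · (kg²·m⁻²·s⁻⁴) · (kg·m·s⁻²) · (kg·m²·s⁻²) = kg⁶·m·s⁻¹²·A⁻²·cd.
Right side:
  T = Wb/m² (flux density = flux per area),
      = kg·s⁻²·A⁻¹.
  So T² = kg²·s⁻⁴·A⁻².
  N = kg·m/s² = kg·m·s⁻² (force = mass × acceleration).
  J = N·m (work = force × distance),
      = kg·m²·s⁻².
  So J² = kg²·m⁴·s⁻⁴.
  Pa = N/m² (pressure = force per area),
      = kg·m⁻¹·s⁻².
  So Pa² = kg²·m⁻²·s⁻⁴.
  lm = cd·sr = cd (luminous flux; sr is dimensionless).
  Gy = J/kg (absorbed dose = energy per mass),
      = m²·s⁻².
  So Gy⁻¹ = m⁻²·s².
  Combining: T²·N·kg⁻¹·J²·Pa²·lm·Gy⁻¹ = (kg²·s⁻⁴·A⁻²) · (kg·m·s⁻²) · kg⁻¹ · (kg²·m⁴·s⁻⁴) · (kg²·m⁻²·s⁻⁴) · cd · (m⁻²·s²) = kg⁶·m·s⁻¹²·A⁻²·cd.
Both reduce to kg⁶·m·s⁻¹²·A⁻²·cd.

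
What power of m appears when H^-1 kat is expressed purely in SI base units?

-2

H = kg·m²·s⁻²·A⁻².
So H⁻¹ = kg⁻¹·m⁻²·s²·A².
kat = s⁻¹·mol.
Combining: H⁻¹·kat = (kg⁻¹·m⁻²·s²·A²) · (s⁻¹·mol) = kg⁻¹·m⁻²·s·A²·mol.
The exponent of m is -2.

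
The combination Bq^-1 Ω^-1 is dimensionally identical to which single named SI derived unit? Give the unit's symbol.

F

Bq = s⁻¹.
So Bq⁻¹ = s.
Ω = kg·m²·s⁻³·A⁻².
So Ω⁻¹ = kg⁻¹·m⁻²·s³·A².
Combining: Bq⁻¹·Ω⁻¹ = s · (kg⁻¹·m⁻²·s³·A²) = kg⁻¹·m⁻²·s⁴·A².
kg⁻¹·m⁻²·s⁴·A² is the base-SI form of the farad.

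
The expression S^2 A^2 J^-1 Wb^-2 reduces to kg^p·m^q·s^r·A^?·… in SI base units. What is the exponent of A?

S = 1/Ω (conductance is reciprocal resistance),
    = kg⁻¹·m⁻²·s³·A².
So S² = kg⁻²·m⁻⁴·s⁶·A⁴.
J = N·m (work = force × distance),
    = kg·m²·s⁻².
So J⁻¹ = kg⁻¹·m⁻²·s².
Wb = V·s (flux: a volt is a weber per second),
    = kg·m²·s⁻²·A⁻¹.
So Wb⁻² = kg⁻²·m⁻⁴·s⁴·A².
Combining: S²·A²·J⁻¹·Wb⁻² = (kg⁻²·m⁻⁴·s⁶·A⁴) · A² · (kg⁻¹·m⁻²·s²) · (kg⁻²·m⁻⁴·s⁴·A²) = kg⁻⁵·m⁻¹⁰·s¹²·A⁸.
The exponent of A is 8.

8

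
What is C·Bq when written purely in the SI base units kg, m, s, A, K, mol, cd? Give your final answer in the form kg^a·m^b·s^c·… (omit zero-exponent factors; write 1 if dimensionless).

A

C = s·A.
Bq = s⁻¹.
Combining: C·Bq = (s·A) · s⁻¹ = A.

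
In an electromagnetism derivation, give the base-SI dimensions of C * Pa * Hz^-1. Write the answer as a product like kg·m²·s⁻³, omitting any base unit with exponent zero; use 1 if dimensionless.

C = s·A.
Pa = kg·m⁻¹·s⁻².
Hz = s⁻¹.
So Hz⁻¹ = s.
Combining: C·Pa·Hz⁻¹ = (s·A) · (kg·m⁻¹·s⁻²) · s = kg·m⁻¹·A.

kg·m⁻¹·A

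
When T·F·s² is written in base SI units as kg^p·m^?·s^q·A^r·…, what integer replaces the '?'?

-2

T = kg·s⁻²·A⁻¹.
F = kg⁻¹·m⁻²·s⁴·A².
Combining: T·F·s² = (kg·s⁻²·A⁻¹) · (kg⁻¹·m⁻²·s⁴·A²) · s² = m⁻²·s⁴·A.
The exponent of m is -2.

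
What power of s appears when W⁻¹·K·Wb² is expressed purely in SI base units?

-1

W = J/s (power = energy per time),
    = kg·m²·s⁻³.
So W⁻¹ = kg⁻¹·m⁻²·s³.
Wb = V·s (flux: a volt is a weber per second),
    = kg·m²·s⁻²·A⁻¹.
So Wb² = kg²·m⁴·s⁻⁴·A⁻².
Combining: W⁻¹·K·Wb² = (kg⁻¹·m⁻²·s³) · K · (kg²·m⁴·s⁻⁴·A⁻²) = kg·m²·s⁻¹·A⁻²·K.
The exponent of s is -1.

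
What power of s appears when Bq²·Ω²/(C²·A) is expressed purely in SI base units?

C = s·A.
So C⁻² = s⁻²·A⁻².
Bq = s⁻¹.
So Bq² = s⁻².
Ω = kg·m²·s⁻³·A⁻².
So Ω² = kg²·m⁴·s⁻⁶·A⁻⁴.
Combining: C⁻²·Bq²·Ω²·A⁻¹ = (s⁻²·A⁻²) · s⁻² · (kg²·m⁴·s⁻⁶·A⁻⁴) · A⁻¹ = kg²·m⁴·s⁻¹⁰·A⁻⁷.
The exponent of s is -10.

-10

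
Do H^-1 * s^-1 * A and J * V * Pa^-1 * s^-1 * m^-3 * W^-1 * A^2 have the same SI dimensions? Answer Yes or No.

Left side:
  H = Wb/A (inductance = flux per current),
      = kg·m²·s⁻²·A⁻².
  So H⁻¹ = kg⁻¹·m⁻²·s²·A².
  Combining: H⁻¹·s⁻¹·A = (kg⁻¹·m⁻²·s²·A²) · s⁻¹ · A = kg⁻¹·m⁻²·s·A³.
Right side:
  J = N·m (work = force × distance),
      = kg·m²·s⁻².
  V = W/A (potential = power per current),
      = kg·m²·s⁻³·A⁻¹.
  Pa = N/m² (pressure = force per area),
      = kg·m⁻¹·s⁻².
  So Pa⁻¹ = kg⁻¹·m·s².
  W = J/s (power = energy per time),
      = kg·m²·s⁻³.
  So W⁻¹ = kg⁻¹·m⁻²·s³.
  Combining: J·V·Pa⁻¹·s⁻¹·m⁻³·W⁻¹·A² = (kg·m²·s⁻²) · (kg·m²·s⁻³·A⁻¹) · (kg⁻¹·m·s²) · s⁻¹ · m⁻³ · (kg⁻¹·m⁻²·s³) · A² = s⁻¹·A.
Left is kg⁻¹·m⁻²·s·A³; right is s⁻¹·A — different.

No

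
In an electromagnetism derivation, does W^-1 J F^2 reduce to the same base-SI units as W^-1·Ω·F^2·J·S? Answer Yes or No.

Left side:
  W = kg·m²·s⁻³.
  So W⁻¹ = kg⁻¹·m⁻²·s³.
  J = kg·m²·s⁻².
  F = kg⁻¹·m⁻²·s⁴·A².
  So F² = kg⁻²·m⁻⁴·s⁸·A⁴.
  Combining: W⁻¹·J·F² = (kg⁻¹·m⁻²·s³) · (kg·m²·s⁻²) · (kg⁻²·m⁻⁴·s⁸·A⁴) = kg⁻²·m⁻⁴·s⁹·A⁴.
Right side:
  W = kg·m²·s⁻³.
  So W⁻¹ = kg⁻¹·m⁻²·s³.
  Ω = kg·m²·s⁻³·A⁻².
  F = kg⁻¹·m⁻²·s⁴·A².
  So F² = kg⁻²·m⁻⁴·s⁸·A⁴.
  J = kg·m²·s⁻².
  S = kg⁻¹·m⁻²·s³·A².
  Combining: W⁻¹·Ω·F²·J·S = (kg⁻¹·m⁻²·s³) · (kg·m²·s⁻³·A⁻²) · (kg⁻²·m⁻⁴·s⁸·A⁴) · (kg·m²·s⁻²) · (kg⁻¹·m⁻²·s³·A²) = kg⁻²·m⁻⁴·s⁹·A⁴.
Both reduce to kg⁻²·m⁻⁴·s⁹·A⁴.

Yes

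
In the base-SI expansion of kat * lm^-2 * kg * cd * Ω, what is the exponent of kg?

2

kat = mol/s = s⁻¹·mol (catalytic activity).
lm = cd·sr = cd (luminous flux; sr is dimensionless).
So lm⁻² = cd⁻².
Ω = V/A (resistance = voltage per current),
    = kg·m²·s⁻³·A⁻².
Combining: kat·lm⁻²·kg·cd·Ω = (s⁻¹·mol) · cd⁻² · kg · cd · (kg·m²·s⁻³·A⁻²) = kg²·m²·s⁻⁴·A⁻²·mol·cd⁻¹.
The exponent of kg is 2.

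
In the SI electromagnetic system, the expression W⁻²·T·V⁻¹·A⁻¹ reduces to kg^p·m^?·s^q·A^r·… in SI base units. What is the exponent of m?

-6

W = kg·m²·s⁻³.
So W⁻² = kg⁻²·m⁻⁴·s⁶.
T = kg·s⁻²·A⁻¹.
V = kg·m²·s⁻³·A⁻¹.
So V⁻¹ = kg⁻¹·m⁻²·s³·A.
Combining: W⁻²·T·V⁻¹·A⁻¹ = (kg⁻²·m⁻⁴·s⁶) · (kg·s⁻²·A⁻¹) · (kg⁻¹·m⁻²·s³·A) · A⁻¹ = kg⁻²·m⁻⁶·s⁷·A⁻¹.
The exponent of m is -6.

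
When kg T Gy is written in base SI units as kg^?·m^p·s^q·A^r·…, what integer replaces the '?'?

T = kg·s⁻²·A⁻¹.
Gy = m²·s⁻².
Combining: kg·T·Gy = kg · (kg·s⁻²·A⁻¹) · (m²·s⁻²) = kg²·m²·s⁻⁴·A⁻¹.
The exponent of kg is 2.

2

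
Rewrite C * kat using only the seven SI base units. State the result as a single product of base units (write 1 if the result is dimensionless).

A·mol

C = A·s = s·A (charge = current × time).
kat = mol/s = s⁻¹·mol (catalytic activity).
Combining: C·kat = (s·A) · (s⁻¹·mol) = A·mol.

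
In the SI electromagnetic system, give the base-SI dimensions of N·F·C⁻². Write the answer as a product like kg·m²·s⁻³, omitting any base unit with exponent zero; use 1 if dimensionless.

N = kg·m/s² = kg·m·s⁻² (force = mass × acceleration).
F = C/V (capacitance = charge per voltage),
    = A·s/(kg·m²·s⁻³·A⁻¹) (substituting C and V),
    = kg⁻¹·m⁻²·s⁴·A².
C = A·s = s·A (charge = current × time).
So C⁻² = s⁻²·A⁻².
Combining: N·F·C⁻² = (kg·m·s⁻²) · (kg⁻¹·m⁻²·s⁴·A²) · (s⁻²·A⁻²) = m⁻¹.

m⁻¹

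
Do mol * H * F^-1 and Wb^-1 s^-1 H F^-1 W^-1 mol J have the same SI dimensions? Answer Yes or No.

No

Left side:
  H = Wb/A (inductance = flux per current),
      = kg·m²·s⁻²·A⁻².
  F = C/V (capacitance = charge per voltage),
      = A·s/(kg·m²·s⁻³·A⁻¹) (substituting C and V),
      = kg⁻¹·m⁻²·s⁴·A².
  So F⁻¹ = kg·m²·s⁻⁴·A⁻².
  Combining: mol·H·F⁻¹ = mol · (kg·m²·s⁻²·A⁻²) · (kg·m²·s⁻⁴·A⁻²) = kg²·m⁴·s⁻⁶·A⁻⁴·mol.
Right side:
  Wb = V·s (flux: a volt is a weber per second),
      = kg·m²·s⁻²·A⁻¹.
  So Wb⁻¹ = kg⁻¹·m⁻²·s²·A.
  H = Wb/A (inductance = flux per current),
      = kg·m²·s⁻²·A⁻².
  F = C/V (capacitance = charge per voltage),
      = A·s/(kg·m²·s⁻³·A⁻¹) (substituting C and V),
      = kg⁻¹·m⁻²·s⁴·A².
  So F⁻¹ = kg·m²·s⁻⁴·A⁻².
  W = J/s (power = energy per time),
      = kg·m²·s⁻³.
  So W⁻¹ = kg⁻¹·m⁻²·s³.
  J = N·m (work = force × distance),
      = kg·m²·s⁻².
  Combining: Wb⁻¹·s⁻¹·H·F⁻¹·W⁻¹·mol·J = (kg⁻¹·m⁻²·s²·A) · s⁻¹ · (kg·m²·s⁻²·A⁻²) · (kg·m²·s⁻⁴·A⁻²) · (kg⁻¹·m⁻²·s³) · mol · (kg·m²·s⁻²) = kg·m²·s⁻⁴·A⁻³·mol.
Left is kg²·m⁴·s⁻⁶·A⁻⁴·mol; right is kg·m²·s⁻⁴·A⁻³·mol — different.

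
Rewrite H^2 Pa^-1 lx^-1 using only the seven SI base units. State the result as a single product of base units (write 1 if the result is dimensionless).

H = Wb/A (inductance = flux per current),
    = kg·m²·s⁻²·A⁻².
So H² = kg²·m⁴·s⁻⁴·A⁻⁴.
Pa = N/m² (pressure = force per area),
    = kg·m⁻¹·s⁻².
So Pa⁻¹ = kg⁻¹·m·s².
lx = lm/m² (illuminance = luminous flux per area),
    = m⁻²·cd.
So lx⁻¹ = m²·cd⁻¹.
Combining: H²·Pa⁻¹·lx⁻¹ = (kg²·m⁴·s⁻⁴·A⁻⁴) · (kg⁻¹·m·s²) · (m²·cd⁻¹) = kg·m⁷·s⁻²·A⁻⁴·cd⁻¹.

kg·m⁷·s⁻²·A⁻⁴·cd⁻¹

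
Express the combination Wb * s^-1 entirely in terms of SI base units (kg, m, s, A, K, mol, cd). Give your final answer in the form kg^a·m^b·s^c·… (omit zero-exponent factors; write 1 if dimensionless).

kg·m²·s⁻³·A⁻¹

Wb = V·s (flux: a volt is a weber per second),
    = kg·m²·s⁻²·A⁻¹.
Combining: Wb·s⁻¹ = (kg·m²·s⁻²·A⁻¹) · s⁻¹ = kg·m²·s⁻³·A⁻¹.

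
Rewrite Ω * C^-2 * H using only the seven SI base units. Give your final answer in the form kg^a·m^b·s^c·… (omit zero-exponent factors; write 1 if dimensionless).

kg²·m⁴·s⁻⁷·A⁻⁶

Ω = V/A (resistance = voltage per current),
    = kg·m²·s⁻³·A⁻².
C = A·s = s·A (charge = current × time).
So C⁻² = s⁻²·A⁻².
H = Wb/A (inductance = flux per current),
    = kg·m²·s⁻²·A⁻².
Combining: Ω·C⁻²·H = (kg·m²·s⁻³·A⁻²) · (s⁻²·A⁻²) · (kg·m²·s⁻²·A⁻²) = kg²·m⁴·s⁻⁷·A⁻⁶.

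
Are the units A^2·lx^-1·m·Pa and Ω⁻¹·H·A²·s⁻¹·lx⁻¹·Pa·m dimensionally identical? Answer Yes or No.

Yes

Left side:
  lx = lm/m² (illuminance = luminous flux per area),
      = m⁻²·cd.
  So lx⁻¹ = m²·cd⁻¹.
  Pa = N/m² (pressure = force per area),
      = kg·m⁻¹·s⁻².
  Combining: A²·lx⁻¹·m·Pa = A² · (m²·cd⁻¹) · m · (kg·m⁻¹·s⁻²) = kg·m²·s⁻²·A²·cd⁻¹.
Right side:
  Ω = kg·m²·s⁻³·A⁻².
  So Ω⁻¹ = kg⁻¹·m⁻²·s³·A².
  H = kg·m²·s⁻²·A⁻².
  lx = m⁻²·cd.
  So lx⁻¹ = m²·cd⁻¹.
  Pa = kg·m⁻¹·s⁻².
  Combining: Ω⁻¹·H·A²·s⁻¹·lx⁻¹·Pa·m = (kg⁻¹·m⁻²·s³·A²) · (kg·m²·s⁻²·A⁻²) · A² · s⁻¹ · (m²·cd⁻¹) · (kg·m⁻¹·s⁻²) · m = kg·m²·s⁻²·A²·cd⁻¹.
Both reduce to kg·m²·s⁻²·A²·cd⁻¹.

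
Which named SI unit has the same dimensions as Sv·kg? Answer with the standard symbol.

J

Sv = J/kg (equivalent dose = energy per mass),
    = m²·s⁻².
Combining: Sv·kg = (m²·s⁻²) · kg = kg·m²·s⁻².
kg·m²·s⁻² is the base-SI form of the joule.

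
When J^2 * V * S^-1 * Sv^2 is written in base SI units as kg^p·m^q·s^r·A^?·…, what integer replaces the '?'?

J = N·m (work = force × distance),
    = kg·m²·s⁻².
So J² = kg²·m⁴·s⁻⁴.
V = W/A (potential = power per current),
    = kg·m²·s⁻³·A⁻¹.
S = 1/Ω (conductance is reciprocal resistance),
    = kg⁻¹·m⁻²·s³·A².
So S⁻¹ = kg·m²·s⁻³·A⁻².
Sv = J/kg (equivalent dose = energy per mass),
    = m²·s⁻².
So Sv² = m⁴·s⁻⁴.
Combining: J²·V·S⁻¹·Sv² = (kg²·m⁴·s⁻⁴) · (kg·m²·s⁻³·A⁻¹) · (kg·m²·s⁻³·A⁻²) · (m⁴·s⁻⁴) = kg⁴·m¹²·s⁻¹⁴·A⁻³.
The exponent of A is -3.

-3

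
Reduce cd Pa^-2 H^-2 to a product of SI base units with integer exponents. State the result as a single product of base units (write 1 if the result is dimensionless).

Pa = N/m² (pressure = force per area),
    = kg·m⁻¹·s⁻².
So Pa⁻² = kg⁻²·m²·s⁴.
H = Wb/A (inductance = flux per current),
    = kg·m²·s⁻²·A⁻².
So H⁻² = kg⁻²·m⁻⁴·s⁴·A⁴.
Combining: cd·Pa⁻²·H⁻² = cd · (kg⁻²·m²·s⁴) · (kg⁻²·m⁻⁴·s⁴·A⁴) = kg⁻⁴·m⁻²·s⁸·A⁴·cd.

kg⁻⁴·m⁻²·s⁸·A⁴·cd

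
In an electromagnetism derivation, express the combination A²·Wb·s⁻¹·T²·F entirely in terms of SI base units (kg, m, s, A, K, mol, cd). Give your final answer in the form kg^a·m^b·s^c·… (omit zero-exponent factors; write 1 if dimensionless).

Wb = V·s (flux: a volt is a weber per second),
    = kg·m²·s⁻²·A⁻¹.
T = Wb/m² (flux density = flux per area),
    = kg·s⁻²·A⁻¹.
So T² = kg²·s⁻⁴·A⁻².
F = C/V (capacitance = charge per voltage),
    = A·s/(kg·m²·s⁻³·A⁻¹) (substituting C and V),
    = kg⁻¹·m⁻²·s⁴·A².
Combining: A²·Wb·s⁻¹·T²·F = A² · (kg·m²·s⁻²·A⁻¹) · s⁻¹ · (kg²·s⁻⁴·A⁻²) · (kg⁻¹·m⁻²·s⁴·A²) = kg²·s⁻³·A.

kg²·s⁻³·A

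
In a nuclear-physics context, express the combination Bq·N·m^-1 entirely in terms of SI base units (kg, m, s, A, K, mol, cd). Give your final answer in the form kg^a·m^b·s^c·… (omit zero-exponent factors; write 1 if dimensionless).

kg·s⁻³

Bq = 1/s = s⁻¹ (activity is decays per second).
N = kg·m/s² = kg·m·s⁻² (force = mass × acceleration).
Combining: Bq·N·m⁻¹ = s⁻¹ · (kg·m·s⁻²) · m⁻¹ = kg·s⁻³.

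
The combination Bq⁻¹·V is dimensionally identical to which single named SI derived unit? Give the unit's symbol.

Wb

Bq = s⁻¹.
So Bq⁻¹ = s.
V = kg·m²·s⁻³·A⁻¹.
Combining: Bq⁻¹·V = s · (kg·m²·s⁻³·A⁻¹) = kg·m²·s⁻²·A⁻¹.
kg·m²·s⁻²·A⁻¹ is the base-SI form of the weber.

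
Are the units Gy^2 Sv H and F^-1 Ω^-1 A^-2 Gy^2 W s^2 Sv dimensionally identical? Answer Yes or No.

Left side:
  Gy = J/kg (absorbed dose = energy per mass),
      = m²·s⁻².
  So Gy² = m⁴·s⁻⁴.
  Sv = J/kg (equivalent dose = energy per mass),
      = m²·s⁻².
  H = Wb/A (inductance = flux per current),
      = kg·m²·s⁻²·A⁻².
  Combining: Gy²·Sv·H = (m⁴·s⁻⁴) · (m²·s⁻²) · (kg·m²·s⁻²·A⁻²) = kg·m⁸·s⁻⁸·A⁻².
Right side:
  F = C/V (capacitance = charge per voltage),
      = A·s/(kg·m²·s⁻³·A⁻¹) (substituting C and V),
      = kg⁻¹·m⁻²·s⁴·A².
  So F⁻¹ = kg·m²·s⁻⁴·A⁻².
  Ω = V/A (resistance = voltage per current),
      = kg·m²·s⁻³·A⁻².
  So Ω⁻¹ = kg⁻¹·m⁻²·s³·A².
  Gy = J/kg (absorbed dose = energy per mass),
      = m²·s⁻².
  So Gy² = m⁴·s⁻⁴.
  W = J/s (power = energy per time),
      = kg·m²·s⁻³.
  Sv = J/kg (equivalent dose = energy per mass),
      = m²·s⁻².
  Combining: F⁻¹·Ω⁻¹·A⁻²·Gy²·W·s²·Sv = (kg·m²·s⁻⁴·A⁻²) · (kg⁻¹·m⁻²·s³·A²) · A⁻² · (m⁴·s⁻⁴) · (kg·m²·s⁻³) · s² · (m²·s⁻²) = kg·m⁸·s⁻⁸·A⁻².
Both reduce to kg·m⁸·s⁻⁸·A⁻².

Yes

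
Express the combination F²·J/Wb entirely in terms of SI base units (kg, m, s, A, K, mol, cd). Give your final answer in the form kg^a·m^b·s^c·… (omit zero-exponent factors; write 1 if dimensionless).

Wb = V·s (flux: a volt is a weber per second),
    = kg·m²·s⁻²·A⁻¹.
So Wb⁻¹ = kg⁻¹·m⁻²·s²·A.
F = C/V (capacitance = charge per voltage),
    = A·s/(kg·m²·s⁻³·A⁻¹) (substituting C and V),
    = kg⁻¹·m⁻²·s⁴·A².
So F² = kg⁻²·m⁻⁴·s⁸·A⁴.
J = N·m (work = force × distance),
    = kg·m²·s⁻².
Combining: Wb⁻¹·F²·J = (kg⁻¹·m⁻²·s²·A) · (kg⁻²·m⁻⁴·s⁸·A⁴) · (kg·m²·s⁻²) = kg⁻²·m⁻⁴·s⁸·A⁵.

kg⁻²·m⁻⁴·s⁸·A⁵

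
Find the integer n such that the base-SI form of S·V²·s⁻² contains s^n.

-5

S = 1/Ω (conductance is reciprocal resistance),
    = kg⁻¹·m⁻²·s³·A².
V = W/A (potential = power per current),
    = kg·m²·s⁻³·A⁻¹.
So V² = kg²·m⁴·s⁻⁶·A⁻².
Combining: S·V²·s⁻² = (kg⁻¹·m⁻²·s³·A²) · (kg²·m⁴·s⁻⁶·A⁻²) · s⁻² = kg·m²·s⁻⁵.
The exponent of s is -5.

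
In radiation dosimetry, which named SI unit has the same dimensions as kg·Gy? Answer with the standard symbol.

J

Gy = m²·s⁻².
Combining: kg·Gy = kg · (m²·s⁻²) = kg·m²·s⁻².
kg·m²·s⁻² is the base-SI form of the joule.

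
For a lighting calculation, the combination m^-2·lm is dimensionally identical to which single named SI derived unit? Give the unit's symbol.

lx

lm = cd.
Combining: m⁻²·lm = m⁻² · cd = m⁻²·cd.
m⁻²·cd is the base-SI form of the lux.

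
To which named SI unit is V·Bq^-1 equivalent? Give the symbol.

Wb

V = kg·m²·s⁻³·A⁻¹.
Bq = s⁻¹.
So Bq⁻¹ = s.
Combining: V·Bq⁻¹ = (kg·m²·s⁻³·A⁻¹) · s = kg·m²·s⁻²·A⁻¹.
kg·m²·s⁻²·A⁻¹ is the base-SI form of the weber.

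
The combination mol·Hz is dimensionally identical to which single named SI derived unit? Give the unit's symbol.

Hz = 1/s = s⁻¹ (frequency is cycles per second).
Combining: mol·Hz = mol · s⁻¹ = s⁻¹·mol.
s⁻¹·mol is the base-SI form of the katal.

kat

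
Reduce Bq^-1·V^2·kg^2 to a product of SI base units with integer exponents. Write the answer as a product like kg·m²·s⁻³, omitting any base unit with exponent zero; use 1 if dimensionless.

Bq = 1/s = s⁻¹ (activity is decays per second).
So Bq⁻¹ = s.
V = W/A (potential = power per current),
    = kg·m²·s⁻³·A⁻¹.
So V² = kg²·m⁴·s⁻⁶·A⁻².
Combining: Bq⁻¹·V²·kg² = s · (kg²·m⁴·s⁻⁶·A⁻²) · kg² = kg⁴·m⁴·s⁻⁵·A⁻².

kg⁴·m⁴·s⁻⁵·A⁻²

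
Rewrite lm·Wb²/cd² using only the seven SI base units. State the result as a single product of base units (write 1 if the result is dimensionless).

kg²·m⁴·s⁻⁴·A⁻²·cd⁻¹

lm = cd·sr = cd (luminous flux; sr is dimensionless).
Wb = V·s (flux: a volt is a weber per second),
    = kg·m²·s⁻²·A⁻¹.
So Wb² = kg²·m⁴·s⁻⁴·A⁻².
Combining: cd⁻²·lm·Wb² = cd⁻² · cd · (kg²·m⁴·s⁻⁴·A⁻²) = kg²·m⁴·s⁻⁴·A⁻²·cd⁻¹.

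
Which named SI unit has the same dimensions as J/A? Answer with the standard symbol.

Wb

J = kg·m²·s⁻².
Combining: J·A⁻¹ = (kg·m²·s⁻²) · A⁻¹ = kg·m²·s⁻²·A⁻¹.
kg·m²·s⁻²·A⁻¹ is the base-SI form of the weber.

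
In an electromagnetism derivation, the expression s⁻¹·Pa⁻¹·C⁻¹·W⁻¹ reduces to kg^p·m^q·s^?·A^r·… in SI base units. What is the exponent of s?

Pa = kg·m⁻¹·s⁻².
So Pa⁻¹ = kg⁻¹·m·s².
C = s·A.
So C⁻¹ = s⁻¹·A⁻¹.
W = kg·m²·s⁻³.
So W⁻¹ = kg⁻¹·m⁻²·s³.
Combining: s⁻¹·Pa⁻¹·C⁻¹·W⁻¹ = s⁻¹ · (kg⁻¹·m·s²) · (s⁻¹·A⁻¹) · (kg⁻¹·m⁻²·s³) = kg⁻²·m⁻¹·s³·A⁻¹.
The exponent of s is 3.

3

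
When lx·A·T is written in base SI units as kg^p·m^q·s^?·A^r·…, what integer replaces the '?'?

lx = m⁻²·cd.
T = kg·s⁻²·A⁻¹.
Combining: lx·A·T = (m⁻²·cd) · A · (kg·s⁻²·A⁻¹) = kg·m⁻²·s⁻²·cd.
The exponent of s is -2.

-2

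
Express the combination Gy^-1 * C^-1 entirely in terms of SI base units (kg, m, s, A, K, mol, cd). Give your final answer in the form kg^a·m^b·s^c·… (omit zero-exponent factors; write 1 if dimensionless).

Gy = J/kg (absorbed dose = energy per mass),
    = m²·s⁻².
So Gy⁻¹ = m⁻²·s².
C = A·s = s·A (charge = current × time).
So C⁻¹ = s⁻¹·A⁻¹.
Combining: Gy⁻¹·C⁻¹ = (m⁻²·s²) · (s⁻¹·A⁻¹) = m⁻²·s·A⁻¹.

m⁻²·s·A⁻¹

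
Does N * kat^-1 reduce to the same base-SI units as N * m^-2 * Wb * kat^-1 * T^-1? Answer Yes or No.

Yes

Left side:
  N = kg·m·s⁻².
  kat = s⁻¹·mol.
  So kat⁻¹ = s·mol⁻¹.
  Combining: N·kat⁻¹ = (kg·m·s⁻²) · (s·mol⁻¹) = kg·m·s⁻¹·mol⁻¹.
Right side:
  N = kg·m/s² = kg·m·s⁻² (force = mass × acceleration).
  Wb = V·s (flux: a volt is a weber per second),
      = kg·m²·s⁻²·A⁻¹.
  kat = mol/s = s⁻¹·mol (catalytic activity).
  So kat⁻¹ = s·mol⁻¹.
  T = Wb/m² (flux density = flux per area),
      = kg·s⁻²·A⁻¹.
  So T⁻¹ = kg⁻¹·s²·A.
  Combining: N·m⁻²·Wb·kat⁻¹·T⁻¹ = (kg·m·s⁻²) · m⁻² · (kg·m²·s⁻²·A⁻¹) · (s·mol⁻¹) · (kg⁻¹·s²·A) = kg·m·s⁻¹·mol⁻¹.
Both reduce to kg·m·s⁻¹·mol⁻¹.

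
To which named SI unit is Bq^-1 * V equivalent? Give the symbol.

Bq = 1/s = s⁻¹ (activity is decays per second).
So Bq⁻¹ = s.
V = W/A (potential = power per current),
    = kg·m²·s⁻³·A⁻¹.
Combining: Bq⁻¹·V = s · (kg·m²·s⁻³·A⁻¹) = kg·m²·s⁻²·A⁻¹.
kg·m²·s⁻²·A⁻¹ is the base-SI form of the weber.

Wb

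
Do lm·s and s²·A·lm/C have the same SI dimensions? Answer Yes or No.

Yes

Left side:
  lm = cd·sr = cd (luminous flux; sr is dimensionless).
  Combining: lm·s = cd · s = s·cd.
Right side:
  C = A·s = s·A (charge = current × time).
  So C⁻¹ = s⁻¹·A⁻¹.
  lm = cd·sr = cd (luminous flux; sr is dimensionless).
  Combining: s²·A·C⁻¹·lm = s² · A · (s⁻¹·A⁻¹) · cd = s·cd.
Both reduce to s·cd.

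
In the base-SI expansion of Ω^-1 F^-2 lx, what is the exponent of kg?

1

Ω = V/A (resistance = voltage per current),
    = kg·m²·s⁻³·A⁻².
So Ω⁻¹ = kg⁻¹·m⁻²·s³·A².
F = C/V (capacitance = charge per voltage),
    = A·s/(kg·m²·s⁻³·A⁻¹) (substituting C and V),
    = kg⁻¹·m⁻²·s⁴·A².
So F⁻² = kg²·m⁴·s⁻⁸·A⁻⁴.
lx = lm/m² (illuminance = luminous flux per area),
    = m⁻²·cd.
Combining: Ω⁻¹·F⁻²·lx = (kg⁻¹·m⁻²·s³·A²) · (kg²·m⁴·s⁻⁸·A⁻⁴) · (m⁻²·cd) = kg·s⁻⁵·A⁻²·cd.
The exponent of kg is 1.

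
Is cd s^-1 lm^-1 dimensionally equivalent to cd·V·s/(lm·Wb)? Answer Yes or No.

Left side:
  lm = cd·sr = cd (luminous flux; sr is dimensionless).
  So lm⁻¹ = cd⁻¹.
  Combining: cd·s⁻¹·lm⁻¹ = cd · s⁻¹ · cd⁻¹ = s⁻¹.
Right side:
  V = W/A (potential = power per current),
      = kg·m²·s⁻³·A⁻¹.
  lm = cd·sr = cd (luminous flux; sr is dimensionless).
  So lm⁻¹ = cd⁻¹.
  Wb = V·s (flux: a volt is a weber per second),
      = kg·m²·s⁻²·A⁻¹.
  So Wb⁻¹ = kg⁻¹·m⁻²·s²·A.
  Combining: cd·V·s·lm⁻¹·Wb⁻¹ = cd · (kg·m²·s⁻³·A⁻¹) · s · cd⁻¹ · (kg⁻¹·m⁻²·s²·A) = 1.
Left is s⁻¹; right is 1 — different.

No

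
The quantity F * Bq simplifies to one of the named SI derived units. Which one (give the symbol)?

F = kg⁻¹·m⁻²·s⁴·A².
Bq = s⁻¹.
Combining: F·Bq = (kg⁻¹·m⁻²·s⁴·A²) · s⁻¹ = kg⁻¹·m⁻²·s³·A².
kg⁻¹·m⁻²·s³·A² is the base-SI form of the siemens.

S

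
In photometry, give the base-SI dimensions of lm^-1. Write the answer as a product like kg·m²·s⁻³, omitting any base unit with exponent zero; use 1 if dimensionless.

cd⁻¹

lm = cd·sr = cd (luminous flux; sr is dimensionless).
So lm⁻¹ = cd⁻¹.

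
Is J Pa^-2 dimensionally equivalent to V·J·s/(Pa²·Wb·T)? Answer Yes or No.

No

Left side:
  J = kg·m²·s⁻².
  Pa = kg·m⁻¹·s⁻².
  So Pa⁻² = kg⁻²·m²·s⁴.
  Combining: J·Pa⁻² = (kg·m²·s⁻²) · (kg⁻²·m²·s⁴) = kg⁻¹·m⁴·s².
Right side:
  Pa = kg·m⁻¹·s⁻².
  So Pa⁻² = kg⁻²·m²·s⁴.
  Wb = kg·m²·s⁻²·A⁻¹.
  So Wb⁻¹ = kg⁻¹·m⁻²·s²·A.
  V = kg·m²·s⁻³·A⁻¹.
  T = kg·s⁻²·A⁻¹.
  So T⁻¹ = kg⁻¹·s²·A.
  J = kg·m²·s⁻².
  Combining: Pa⁻²·Wb⁻¹·V·T⁻¹·J·s = (kg⁻²·m²·s⁴) · (kg⁻¹·m⁻²·s²·A) · (kg·m²·s⁻³·A⁻¹) · (kg⁻¹·s²·A) · (kg·m²·s⁻²) · s = kg⁻²·m⁴·s⁴·A.
Left is kg⁻¹·m⁴·s²; right is kg⁻²·m⁴·s⁴·A — different.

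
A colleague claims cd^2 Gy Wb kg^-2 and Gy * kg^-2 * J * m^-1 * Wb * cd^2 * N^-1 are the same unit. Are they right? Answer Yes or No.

Yes

Left side:
  Gy = m²·s⁻².
  Wb = kg·m²·s⁻²·A⁻¹.
  Combining: cd²·Gy·Wb·kg⁻² = cd² · (m²·s⁻²) · (kg·m²·s⁻²·A⁻¹) · kg⁻² = kg⁻¹·m⁴·s⁻⁴·A⁻¹·cd².
Right side:
  Gy = m²·s⁻².
  J = kg·m²·s⁻².
  Wb = kg·m²·s⁻²·A⁻¹.
  N = kg·m·s⁻².
  So N⁻¹ = kg⁻¹·m⁻¹·s².
  Combining: Gy·kg⁻²·J·m⁻¹·Wb·cd²·N⁻¹ = (m²·s⁻²) · kg⁻² · (kg·m²·s⁻²) · m⁻¹ · (kg·m²·s⁻²·A⁻¹) · cd² · (kg⁻¹·m⁻¹·s²) = kg⁻¹·m⁴·s⁻⁴·A⁻¹·cd².
Both reduce to kg⁻¹·m⁴·s⁻⁴·A⁻¹·cd².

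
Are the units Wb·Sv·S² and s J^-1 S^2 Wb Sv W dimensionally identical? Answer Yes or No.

Left side:
  Wb = kg·m²·s⁻²·A⁻¹.
  Sv = m²·s⁻².
  S = kg⁻¹·m⁻²·s³·A².
  So S² = kg⁻²·m⁻⁴·s⁶·A⁴.
  Combining: Wb·Sv·S² = (kg·m²·s⁻²·A⁻¹) · (m²·s⁻²) · (kg⁻²·m⁻⁴·s⁶·A⁴) = kg⁻¹·s²·A³.
Right side:
  J = kg·m²·s⁻².
  So J⁻¹ = kg⁻¹·m⁻²·s².
  S = kg⁻¹·m⁻²·s³·A².
  So S² = kg⁻²·m⁻⁴·s⁶·A⁴.
  Wb = kg·m²·s⁻²·A⁻¹.
  Sv = m²·s⁻².
  W = kg·m²·s⁻³.
  Combining: s·J⁻¹·S²·Wb·Sv·W = s · (kg⁻¹·m⁻²·s²) · (kg⁻²·m⁻⁴·s⁶·A⁴) · (kg·m²·s⁻²·A⁻¹) · (m²·s⁻²) · (kg·m²·s⁻³) = kg⁻¹·s²·A³.
Both reduce to kg⁻¹·s²·A³.

Yes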